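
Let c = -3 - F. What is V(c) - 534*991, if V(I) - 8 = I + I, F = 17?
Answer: -529226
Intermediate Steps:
c = -20 (c = -3 - 1*17 = -3 - 17 = -20)
V(I) = 8 + 2*I (V(I) = 8 + (I + I) = 8 + 2*I)
V(c) - 534*991 = (8 + 2*(-20)) - 534*991 = (8 - 40) - 529194 = -32 - 529194 = -529226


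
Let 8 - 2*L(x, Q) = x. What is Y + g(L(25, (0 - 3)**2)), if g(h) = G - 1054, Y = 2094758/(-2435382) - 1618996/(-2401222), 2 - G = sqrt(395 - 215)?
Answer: -1538267592398903/1461973209201 - 6*sqrt(5) ≈ -1065.6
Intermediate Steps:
L(x, Q) = 4 - x/2
G = 2 - 6*sqrt(5) (G = 2 - sqrt(395 - 215) = 2 - sqrt(180) = 2 - 6*sqrt(5) ≈ -11.416)
Y = -271776319451/1461973209201 (Y = 2094758*(-1/2435382) - 1618996*(-1/2401222) = -1047379/1217691 + 809498/1200611 = -271776319451/1461973209201 ≈ -0.18590)
g(h) = -1052 - 6*sqrt(5) (g(h) = (2 - 6*sqrt(5)) - 1054 = -1052 - 6*sqrt(5))
Y + g(L(25, (0 - 3)**2)) = -271776319451/1461973209201 + (-1052 - 6*sqrt(5)) = -1538267592398903/1461973209201 - 6*sqrt(5)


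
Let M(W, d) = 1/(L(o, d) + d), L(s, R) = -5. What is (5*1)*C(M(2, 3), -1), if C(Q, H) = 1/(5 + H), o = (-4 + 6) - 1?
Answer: 5/4 ≈ 1.2500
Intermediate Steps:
o = 1 (o = 2 - 1 = 1)
M(W, d) = 1/(-5 + d)
(5*1)*C(M(2, 3), -1) = (5*1)/(5 - 1) = 5/4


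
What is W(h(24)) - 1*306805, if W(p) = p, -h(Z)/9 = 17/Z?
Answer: -2454491/8 ≈ -3.0681e+5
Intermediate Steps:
h(Z) = -153/Z
W(h(24)) - 1*306805 = -153/24 - 1*306805 = -153*1/24 - 306805 = -51/8 - 306805 = -2454491/8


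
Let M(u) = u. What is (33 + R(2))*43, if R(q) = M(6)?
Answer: 1677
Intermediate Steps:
R(q) = 6
(33 + R(2))*43 = (33 + 6)*43 = 39*43 = 1677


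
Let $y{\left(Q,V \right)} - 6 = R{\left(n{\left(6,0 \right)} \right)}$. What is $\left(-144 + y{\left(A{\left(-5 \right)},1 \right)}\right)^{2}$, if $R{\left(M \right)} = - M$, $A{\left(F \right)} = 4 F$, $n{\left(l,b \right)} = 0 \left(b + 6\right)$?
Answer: $19044$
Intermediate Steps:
$n{\left(l,b \right)} = 0$ ($n{\left(l,b \right)} = 0 \left(6 + b\right) = 0$)
$y{\left(Q,V \right)} = 6$ ($y{\left(Q,V \right)} = 6 - 0 = 6 + 0 = 6$)
$\left(-144 + y{\left(A{\left(-5 \right)},1 \right)}\right)^{2} = \left(-144 + 6\right)^{2} = \left(-138\right)^{2} = 19044$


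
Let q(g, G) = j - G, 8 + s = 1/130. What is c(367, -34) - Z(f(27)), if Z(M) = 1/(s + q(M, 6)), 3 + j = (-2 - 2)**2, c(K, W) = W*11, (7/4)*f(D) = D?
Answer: -48116/129 ≈ -372.99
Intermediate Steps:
f(D) = 4*D/7
s = -1039/130 (s = -8 + 1/130 = -1039/130 ≈ -7.9923)
c(K, W) = 11*W
j = 13 (j = -3 + (-2 - 2)**2 = -3 + (-4)**2 = -3 + 16 = 13)
q(g, G) = 13 - G
Z(M) = -130/129 (Z(M) = 1/(-1039/130 + (13 - 1*6)) = 1/(-1039/130 + (13 - 6)) = 1/(-1039/130 + 7) = 1/(-129/130) = -130/129)
c(367, -34) - Z(f(27)) = 11*(-34) - 1*(-130/129) = -374 + 130/129 = -48116/129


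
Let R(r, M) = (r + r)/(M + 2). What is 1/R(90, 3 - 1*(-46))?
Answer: 17/60 ≈ 0.28333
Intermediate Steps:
R(r, M) = 2*r/(2 + M) (R(r, M) = (2*r)/(2 + M) = 2*r/(2 + M))
1/R(90, 3 - 1*(-46)) = 1/(2*90/(2 + (3 - 1*(-46)))) = 1/(2*90/(2 + (3 + 46))) = 1/(2*90/(2 + 49)) = 1/(2*90/51) = 1/(2*90*(1/51)) = 1/(60/17) = 17/60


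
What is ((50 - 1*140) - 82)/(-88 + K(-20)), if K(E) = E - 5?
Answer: 172/113 ≈ 1.5221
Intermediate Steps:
K(E) = -5 + E
((50 - 1*140) - 82)/(-88 + K(-20)) = ((50 - 1*140) - 82)/(-88 + (-5 - 20)) = ((50 - 140) - 82)/(-88 - 25) = (-90 - 82)/(-113) = -172*(-1/113) = 172/113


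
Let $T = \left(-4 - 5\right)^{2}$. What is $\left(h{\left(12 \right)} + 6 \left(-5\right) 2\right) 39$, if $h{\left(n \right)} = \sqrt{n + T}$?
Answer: $-2340 + 39 \sqrt{93} \approx -1963.9$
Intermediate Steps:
$T = 81$ ($T = \left(-9\right)^{2} = 81$)
$h{\left(n \right)} = \sqrt{81 + n}$ ($h{\left(n \right)} = \sqrt{n + 81} = \sqrt{81 + n}$)
$\left(h{\left(12 \right)} + 6 \left(-5\right) 2\right) 39 = \left(\sqrt{81 + 12} + 6 \left(-5\right) 2\right) 39 = \left(\sqrt{93} - 60\right) 39 = \left(-60 + \sqrt{93}\right) 39 = -2340 + 39 \sqrt{93}$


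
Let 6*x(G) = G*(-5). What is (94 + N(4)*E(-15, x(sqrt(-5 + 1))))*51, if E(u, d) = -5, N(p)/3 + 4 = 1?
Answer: 7089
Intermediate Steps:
N(p) = -9 (N(p) = -12 + 3*1 = -12 + 3 = -9)
x(G) = -5*G/6 (x(G) = (G*(-5))/6 = (-5*G)/6 = -5*G/6)
(94 + N(4)*E(-15, x(sqrt(-5 + 1))))*51 = (94 - 9*(-5))*51 = (94 + 45)*51 = 139*51 = 7089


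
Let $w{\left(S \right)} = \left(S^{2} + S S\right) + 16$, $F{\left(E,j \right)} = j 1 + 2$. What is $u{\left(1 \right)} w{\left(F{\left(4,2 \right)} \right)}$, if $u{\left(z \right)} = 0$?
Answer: $0$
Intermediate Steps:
$F{\left(E,j \right)} = 2 + j$ ($F{\left(E,j \right)} = j + 2 = 2 + j$)
$w{\left(S \right)} = 16 + 2 S^{2}$ ($w{\left(S \right)} = \left(S^{2} + S^{2}\right) + 16 = 2 S^{2} + 16 = 16 + 2 S^{2}$)
$u{\left(1 \right)} w{\left(F{\left(4,2 \right)} \right)} = 0 \left(16 + 2 \left(2 + 2\right)^{2}\right) = 0 \left(16 + 2 \cdot 4^{2}\right) = 0 \left(16 + 2 \cdot 16\right) = 0 \left(16 + 32\right) = 0 \cdot 48 = 0$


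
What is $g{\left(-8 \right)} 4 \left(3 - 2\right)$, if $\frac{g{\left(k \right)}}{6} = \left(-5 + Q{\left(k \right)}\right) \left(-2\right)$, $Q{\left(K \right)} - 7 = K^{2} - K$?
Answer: $-3552$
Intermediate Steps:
$Q{\left(K \right)} = 7 + K^{2} - K$ ($Q{\left(K \right)} = 7 + \left(K^{2} - K\right) = 7 + K^{2} - K$)
$g{\left(k \right)} = -24 - 12 k^{2} + 12 k$ ($g{\left(k \right)} = 6 \left(-5 + \left(7 + k^{2} - k\right)\right) \left(-2\right) = 6 \left(2 + k^{2} - k\right) \left(-2\right) = 6 \left(-4 - 2 k^{2} + 2 k\right) = -24 - 12 k^{2} + 12 k$)
$g{\left(-8 \right)} 4 \left(3 - 2\right) = \left(-24 - 12 \left(-8\right)^{2} + 12 \left(-8\right)\right) 4 \left(3 - 2\right) = \left(-24 - 768 - 96\right) 4 \cdot 1 = \left(-24 - 768 - 96\right) 4 = \left(-888\right) 4 = -3552$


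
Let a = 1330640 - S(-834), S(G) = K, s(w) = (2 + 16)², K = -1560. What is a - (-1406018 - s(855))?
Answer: 2738542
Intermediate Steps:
s(w) = 324 (s(w) = 18² = 324)
S(G) = -1560
a = 1332200 (a = 1330640 - 1*(-1560) = 1330640 + 1560 = 1332200)
a - (-1406018 - s(855)) = 1332200 - (-1406018 - 1*324) = 1332200 - (-1406018 - 324) = 1332200 - 1*(-1406342) = 1332200 + 1406342 = 2738542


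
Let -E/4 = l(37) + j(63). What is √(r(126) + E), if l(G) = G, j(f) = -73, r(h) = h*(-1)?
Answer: 3*√2 ≈ 4.2426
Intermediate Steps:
r(h) = -h
E = 144 (E = -4*(37 - 73) = -4*(-36) = 144)
√(r(126) + E) = √(-1*126 + 144) = √(-126 + 144) = √18 = 3*√2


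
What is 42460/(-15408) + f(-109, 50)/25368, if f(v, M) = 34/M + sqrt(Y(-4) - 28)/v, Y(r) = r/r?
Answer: -560997293/203578200 - I*sqrt(3)/921704 ≈ -2.7557 - 1.8792e-6*I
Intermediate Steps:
Y(r) = 1
f(v, M) = 34/M + 3*I*sqrt(3)/v (f(v, M) = 34/M + sqrt(1 - 28)/v = 34/M + sqrt(-27)/v = 34/M + (3*I*sqrt(3))/v = 34/M + 3*I*sqrt(3)/v)
42460/(-15408) + f(-109, 50)/25368 = 42460/(-15408) + (34/50 + 3*I*sqrt(3)/(-109))/25368 = 42460*(-1/15408) + (34*(1/50) + 3*I*sqrt(3)*(-1/109))*(1/25368) = -10615/3852 + (17/25 - 3*I*sqrt(3)/109)*(1/25368) = -10615/3852 + (17/634200 - I*sqrt(3)/921704) = -560997293/203578200 - I*sqrt(3)/921704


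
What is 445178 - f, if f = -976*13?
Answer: 457866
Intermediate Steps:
f = -12688
445178 - f = 445178 - 1*(-12688) = 445178 + 12688 = 457866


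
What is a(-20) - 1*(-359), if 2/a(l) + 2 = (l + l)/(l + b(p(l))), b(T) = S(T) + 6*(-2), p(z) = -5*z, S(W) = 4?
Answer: 711/2 ≈ 355.50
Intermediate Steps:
b(T) = -8 (b(T) = 4 + 6*(-2) = 4 - 12 = -8)
a(l) = 2/(-2 + 2*l/(-8 + l)) (a(l) = 2/(-2 + (l + l)/(l - 8)) = 2/(-2 + (2*l)/(-8 + l)) = 2/(-2 + 2*l/(-8 + l)))
a(-20) - 1*(-359) = (-1 + (1/8)*(-20)) - 1*(-359) = (-1 - 5/2) + 359 = -7/2 + 359 = 711/2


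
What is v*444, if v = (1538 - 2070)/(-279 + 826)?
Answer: -236208/547 ≈ -431.82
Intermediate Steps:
v = -532/547 ≈ -0.97258
v*444 = -532/547*444 = -236208/547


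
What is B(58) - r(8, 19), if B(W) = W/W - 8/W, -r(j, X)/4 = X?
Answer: 2229/29 ≈ 76.862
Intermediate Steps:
r(j, X) = -4*X
B(W) = 1 - 8/W
B(58) - r(8, 19) = (-8 + 58)/58 - (-4)*19 = (1/58)*50 - 1*(-76) = 25/29 + 76 = 2229/29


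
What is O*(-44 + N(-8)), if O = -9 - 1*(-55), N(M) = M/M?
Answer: -1978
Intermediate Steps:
N(M) = 1
O = 46 (O = -9 + 55 = 46)
O*(-44 + N(-8)) = 46*(-44 + 1) = 46*(-43) = -1978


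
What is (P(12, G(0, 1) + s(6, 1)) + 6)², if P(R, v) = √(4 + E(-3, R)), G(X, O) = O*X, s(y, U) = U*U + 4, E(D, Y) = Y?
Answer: 100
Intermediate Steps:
s(y, U) = 4 + U² (s(y, U) = U² + 4 = 4 + U²)
P(R, v) = √(4 + R)
(P(12, G(0, 1) + s(6, 1)) + 6)² = (√(4 + 12) + 6)² = (√16 + 6)² = (4 + 6)² = 10² = 100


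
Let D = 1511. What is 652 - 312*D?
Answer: -470780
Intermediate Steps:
652 - 312*D = 652 - 312*1511 = 652 - 471432 = -470780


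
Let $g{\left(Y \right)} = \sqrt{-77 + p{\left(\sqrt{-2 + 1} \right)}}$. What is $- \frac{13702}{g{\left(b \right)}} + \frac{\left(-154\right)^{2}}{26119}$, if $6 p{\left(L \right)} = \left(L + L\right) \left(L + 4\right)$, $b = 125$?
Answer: $\frac{23716}{26119} - \frac{6851 \sqrt{3}}{\sqrt{-58 + i}} \approx -12.522 + 1557.9 i$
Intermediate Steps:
$p{\left(L \right)} = \frac{L \left(4 + L\right)}{3}$ ($p{\left(L \right)} = \frac{\left(L + L\right) \left(L + 4\right)}{6} = \frac{2 L \left(4 + L\right)}{6} = \frac{L \left(4 + L\right)}{3}$)
$g{\left(Y \right)} = \sqrt{-77 + \frac{i \left(4 + i\right)}{3}}$ ($g{\left(Y \right)} = \sqrt{-77 + \frac{\sqrt{-2 + 1} \left(4 + \sqrt{-2 + 1}\right)}{3}} = \sqrt{-77 + \frac{\sqrt{-1} \left(4 + \sqrt{-1}\right)}{3}} = \sqrt{-77 + \frac{i \left(4 + i\right)}{3}}$)
$- \frac{13702}{g{\left(b \right)}} + \frac{\left(-154\right)^{2}}{26119} = - \frac{13702}{\frac{2}{3} \sqrt{-174 + 3 i}} + \frac{\left(-154\right)^{2}}{26119} = - 13702 \frac{3}{2 \sqrt{-174 + 3 i}} + 23716 \cdot \frac{1}{26119} = - \frac{20553}{\sqrt{-174 + 3 i}} + \frac{23716}{26119} = \frac{23716}{26119} - \frac{20553}{\sqrt{-174 + 3 i}}$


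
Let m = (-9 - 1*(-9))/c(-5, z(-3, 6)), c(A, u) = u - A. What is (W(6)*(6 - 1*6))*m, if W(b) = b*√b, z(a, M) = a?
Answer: 0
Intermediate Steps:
W(b) = b^(3/2)
m = 0 (m = (-9 - 1*(-9))/(-3 - 1*(-5)) = (-9 + 9)/(-3 + 5) = 0/2 = 0*(½) = 0)
(W(6)*(6 - 1*6))*m = (6^(3/2)*(6 - 1*6))*0 = ((6*√6)*(6 - 6))*0 = ((6*√6)*0)*0 = 0*0 = 0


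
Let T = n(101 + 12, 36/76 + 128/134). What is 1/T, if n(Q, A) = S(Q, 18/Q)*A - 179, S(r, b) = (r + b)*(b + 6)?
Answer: 855523/698895535 ≈ 0.0012241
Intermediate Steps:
S(r, b) = (6 + b)*(b + r) (S(r, b) = (b + r)*(6 + b) = (6 + b)*(b + r))
n(Q, A) = -179 + A*(18 + 6*Q + 108/Q + 324/Q²) (n(Q, A) = ((18/Q)² + 6*(18/Q) + 6*Q + (18/Q)*Q)*A - 179 = (324/Q² + 108/Q + 6*Q + 18)*A - 179 = (18 + 6*Q + 108/Q + 324/Q²)*A - 179 = A*(18 + 6*Q + 108/Q + 324/Q²) - 179 = -179 + A*(18 + 6*Q + 108/Q + 324/Q²))
T = 698895535/855523 (T = -179 + 18*(36/76 + 128/134) + 6*(36/76 + 128/134)*(101 + 12) + 108*(36/76 + 128/134)/(101 + 12) + 324*(36/76 + 128/134)/(101 + 12)² = -179 + 18*(36*(1/76) + 128*(1/134)) + 6*(36*(1/76) + 128*(1/134))*113 + 108*(36*(1/76) + 128*(1/134))/113 + 324*(36*(1/76) + 128*(1/134))/113² = -179 + 18*(9/19 + 64/67) + 6*(9/19 + 64/67)*113 + 108*(9/19 + 64/67)*(1/113) + 324*(9/19 + 64/67)*(1/12769) = -179 + 18*(1819/1273) + 6*(1819/1273)*113 + 108*(1819/1273)*(1/113) + 324*(1819/1273)*(1/12769) = -179 + 32742/1273 + 1233282/1273 + 196452/143849 + 589356/16254937 = 698895535/855523 ≈ 816.92)
1/T = 1/(698895535/855523) = 855523/698895535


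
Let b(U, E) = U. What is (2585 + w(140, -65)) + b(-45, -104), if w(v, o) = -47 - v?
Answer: 2353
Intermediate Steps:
(2585 + w(140, -65)) + b(-45, -104) = (2585 + (-47 - 1*140)) - 45 = (2585 + (-47 - 140)) - 45 = (2585 - 187) - 45 = 2398 - 45 = 2353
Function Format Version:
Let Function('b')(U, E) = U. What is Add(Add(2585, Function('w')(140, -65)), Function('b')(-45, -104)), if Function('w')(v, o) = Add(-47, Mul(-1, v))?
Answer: 2353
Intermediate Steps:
Add(Add(2585, Function('w')(140, -65)), Function('b')(-45, -104)) = Add(Add(2585, Add(-47, Mul(-1, 140))), -45) = Add(Add(2585, Add(-47, -140)), -45) = Add(Add(2585, -187), -45) = Add(2398, -45) = 2353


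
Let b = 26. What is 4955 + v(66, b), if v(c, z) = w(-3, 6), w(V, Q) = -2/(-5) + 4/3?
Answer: 74351/15 ≈ 4956.7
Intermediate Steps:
w(V, Q) = 26/15 (w(V, Q) = -2*(-⅕) + 4*(⅓) = ⅖ + 4/3 = 26/15)
v(c, z) = 26/15
4955 + v(66, b) = 4955 + 26/15 = 74351/15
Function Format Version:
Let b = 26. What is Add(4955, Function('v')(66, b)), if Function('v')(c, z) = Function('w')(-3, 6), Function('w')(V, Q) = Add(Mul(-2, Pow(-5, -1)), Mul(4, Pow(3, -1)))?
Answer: Rational(74351, 15) ≈ 4956.7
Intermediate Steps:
Function('w')(V, Q) = Rational(26, 15) (Function('w')(V, Q) = Add(Mul(-2, Rational(-1, 5)), Mul(4, Rational(1, 3))) = Add(Rational(2, 5), Rational(4, 3)) = Rational(26, 15))
Function('v')(c, z) = Rational(26, 15)
Add(4955, Function('v')(66, b)) = Add(4955, Rational(26, 15)) = Rational(74351, 15)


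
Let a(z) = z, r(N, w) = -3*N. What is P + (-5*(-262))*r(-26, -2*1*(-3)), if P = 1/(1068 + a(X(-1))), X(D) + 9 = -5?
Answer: 107697721/1054 ≈ 1.0218e+5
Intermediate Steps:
X(D) = -14 (X(D) = -9 - 5 = -14)
P = 1/1054 (P = 1/(1068 - 14) = 1/1054 ≈ 0.00094877)
P + (-5*(-262))*r(-26, -2*1*(-3)) = 1/1054 + (-5*(-262))*(-3*(-26)) = 1/1054 + 1310*78 = 1/1054 + 102180 = 107697721/1054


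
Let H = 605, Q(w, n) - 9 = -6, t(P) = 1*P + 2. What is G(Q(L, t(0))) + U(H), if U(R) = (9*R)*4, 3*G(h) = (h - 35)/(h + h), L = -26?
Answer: 196004/9 ≈ 21778.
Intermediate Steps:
t(P) = 2 + P (t(P) = P + 2 = 2 + P)
Q(w, n) = 3 (Q(w, n) = 9 - 6 = 3)
G(h) = (-35 + h)/(6*h) (G(h) = ((h - 35)/(h + h))/3 = ((-35 + h)/((2*h)))/3 = ((-35 + h)*(1/(2*h)))/3 = ((-35 + h)/(2*h))/3 = (-35 + h)/(6*h))
U(R) = 36*R
G(Q(L, t(0))) + U(H) = (⅙)*(-35 + 3)/3 + 36*605 = (⅙)*(⅓)*(-32) + 21780 = -16/9 + 21780 = 196004/9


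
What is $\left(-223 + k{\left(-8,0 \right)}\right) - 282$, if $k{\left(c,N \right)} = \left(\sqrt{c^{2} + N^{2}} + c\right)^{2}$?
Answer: $-505$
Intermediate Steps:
$k{\left(c,N \right)} = \left(c + \sqrt{N^{2} + c^{2}}\right)^{2}$ ($k{\left(c,N \right)} = \left(\sqrt{N^{2} + c^{2}} + c\right)^{2} = \left(c + \sqrt{N^{2} + c^{2}}\right)^{2}$)
$\left(-223 + k{\left(-8,0 \right)}\right) - 282 = \left(-223 + \left(-8 + \sqrt{0^{2} + \left(-8\right)^{2}}\right)^{2}\right) - 282 = \left(-223 + \left(-8 + \sqrt{0 + 64}\right)^{2}\right) - 282 = \left(-223 + \left(-8 + \sqrt{64}\right)^{2}\right) - 282 = \left(-223 + \left(-8 + 8\right)^{2}\right) - 282 = \left(-223 + 0^{2}\right) - 282 = \left(-223 + 0\right) - 282 = -223 - 282 = -505$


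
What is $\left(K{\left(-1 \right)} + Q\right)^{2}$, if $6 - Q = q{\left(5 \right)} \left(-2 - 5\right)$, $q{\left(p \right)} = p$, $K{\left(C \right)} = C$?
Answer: $1600$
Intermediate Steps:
$Q = 41$ ($Q = 6 - 5 \left(-2 - 5\right) = 6 - 5 \left(-7\right) = 6 - -35 = 6 + 35 = 41$)
$\left(K{\left(-1 \right)} + Q\right)^{2} = \left(-1 + 41\right)^{2} = 40^{2} = 1600$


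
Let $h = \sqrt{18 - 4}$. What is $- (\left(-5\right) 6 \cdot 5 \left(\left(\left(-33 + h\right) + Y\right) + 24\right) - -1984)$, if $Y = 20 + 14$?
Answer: $1766 + 150 \sqrt{14} \approx 2327.3$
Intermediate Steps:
$h = \sqrt{14} \approx 3.7417$
$Y = 34$
$- (\left(-5\right) 6 \cdot 5 \left(\left(\left(-33 + h\right) + Y\right) + 24\right) - -1984) = - (\left(-5\right) 6 \cdot 5 \left(\left(\left(-33 + \sqrt{14}\right) + 34\right) + 24\right) - -1984) = - (\left(-30\right) 5 \left(\left(1 + \sqrt{14}\right) + 24\right) + 1984) = - (- 150 \left(25 + \sqrt{14}\right) + 1984) = - (\left(-3750 - 150 \sqrt{14}\right) + 1984) = - (-1766 - 150 \sqrt{14}) = 1766 + 150 \sqrt{14}$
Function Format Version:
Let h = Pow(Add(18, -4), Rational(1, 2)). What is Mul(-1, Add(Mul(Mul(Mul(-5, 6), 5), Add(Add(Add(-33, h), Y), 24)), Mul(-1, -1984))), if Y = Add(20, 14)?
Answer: Add(1766, Mul(150, Pow(14, Rational(1, 2)))) ≈ 2327.3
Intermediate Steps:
h = Pow(14, Rational(1, 2)) ≈ 3.7417
Y = 34
Mul(-1, Add(Mul(Mul(Mul(-5, 6), 5), Add(Add(Add(-33, h), Y), 24)), Mul(-1, -1984))) = Mul(-1, Add(Mul(Mul(Mul(-5, 6), 5), Add(Add(Add(-33, Pow(14, Rational(1, 2))), 34), 24)), Mul(-1, -1984))) = Mul(-1, Add(Mul(Mul(-30, 5), Add(Add(1, Pow(14, Rational(1, 2))), 24)), 1984)) = Mul(-1, Add(Mul(-150, Add(25, Pow(14, Rational(1, 2)))), 1984)) = Mul(-1, Add(Add(-3750, Mul(-150, Pow(14, Rational(1, 2)))), 1984)) = Mul(-1, Add(-1766, Mul(-150, Pow(14, Rational(1, 2))))) = Add(1766, Mul(150, Pow(14, Rational(1, 2))))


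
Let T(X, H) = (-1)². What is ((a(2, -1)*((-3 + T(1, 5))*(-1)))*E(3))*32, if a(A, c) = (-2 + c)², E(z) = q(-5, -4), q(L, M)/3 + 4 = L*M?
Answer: 27648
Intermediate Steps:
q(L, M) = -12 + 3*L*M (q(L, M) = -12 + 3*(L*M) = -12 + 3*L*M)
E(z) = 48 (E(z) = -12 + 3*(-5)*(-4) = -12 + 60 = 48)
T(X, H) = 1
((a(2, -1)*((-3 + T(1, 5))*(-1)))*E(3))*32 = (((-2 - 1)²*((-3 + 1)*(-1)))*48)*32 = (((-3)²*(-2*(-1)))*48)*32 = ((9*2)*48)*32 = (18*48)*32 = 864*32 = 27648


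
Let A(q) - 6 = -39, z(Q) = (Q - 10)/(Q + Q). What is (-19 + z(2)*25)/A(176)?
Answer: 23/11 ≈ 2.0909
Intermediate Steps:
z(Q) = (-10 + Q)/(2*Q) (z(Q) = (-10 + Q)/((2*Q)) = (-10 + Q)*(1/(2*Q)) = (-10 + Q)/(2*Q))
A(q) = -33 (A(q) = 6 - 39 = -33)
(-19 + z(2)*25)/A(176) = (-19 + ((½)*(-10 + 2)/2)*25)/(-33) = (-19 + ((½)*(½)*(-8))*25)*(-1/33) = (-19 - 2*25)*(-1/33) = (-19 - 50)*(-1/33) = -69*(-1/33) = 23/11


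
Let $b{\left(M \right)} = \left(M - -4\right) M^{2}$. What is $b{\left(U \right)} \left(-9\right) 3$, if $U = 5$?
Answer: $-6075$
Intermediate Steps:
$b{\left(M \right)} = M^{2} \left(4 + M\right)$ ($b{\left(M \right)} = \left(M + 4\right) M^{2} = \left(4 + M\right) M^{2} = M^{2} \left(4 + M\right)$)
$b{\left(U \right)} \left(-9\right) 3 = 5^{2} \left(4 + 5\right) \left(-9\right) 3 = 25 \cdot 9 \left(-9\right) 3 = 225 \left(-9\right) 3 = \left(-2025\right) 3 = -6075$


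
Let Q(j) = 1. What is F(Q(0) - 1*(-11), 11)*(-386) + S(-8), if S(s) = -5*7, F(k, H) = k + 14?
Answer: -10071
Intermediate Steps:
F(k, H) = 14 + k
S(s) = -35
F(Q(0) - 1*(-11), 11)*(-386) + S(-8) = (14 + (1 - 1*(-11)))*(-386) - 35 = (14 + (1 + 11))*(-386) - 35 = (14 + 12)*(-386) - 35 = 26*(-386) - 35 = -10036 - 35 = -10071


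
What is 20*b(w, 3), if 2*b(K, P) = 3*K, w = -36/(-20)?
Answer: 54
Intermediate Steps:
w = 9/5 (w = -36*(-1/20) = 9/5 ≈ 1.8000)
b(K, P) = 3*K/2 (b(K, P) = (3*K)/2 = 3*K/2)
20*b(w, 3) = 20*((3/2)*(9/5)) = 20*(27/10) = 54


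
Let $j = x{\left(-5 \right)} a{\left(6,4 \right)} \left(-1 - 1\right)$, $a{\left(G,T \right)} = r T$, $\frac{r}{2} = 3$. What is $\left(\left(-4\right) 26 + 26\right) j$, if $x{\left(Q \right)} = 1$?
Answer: $3744$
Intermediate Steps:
$r = 6$ ($r = 2 \cdot 3 = 6$)
$a{\left(G,T \right)} = 6 T$
$j = -48$ ($j = 1 \cdot 6 \cdot 4 \left(-1 - 1\right) = 1 \cdot 24 \left(-2\right) = 24 \left(-2\right) = -48$)
$\left(\left(-4\right) 26 + 26\right) j = \left(\left(-4\right) 26 + 26\right) \left(-48\right) = \left(-104 + 26\right) \left(-48\right) = \left(-78\right) \left(-48\right) = 3744$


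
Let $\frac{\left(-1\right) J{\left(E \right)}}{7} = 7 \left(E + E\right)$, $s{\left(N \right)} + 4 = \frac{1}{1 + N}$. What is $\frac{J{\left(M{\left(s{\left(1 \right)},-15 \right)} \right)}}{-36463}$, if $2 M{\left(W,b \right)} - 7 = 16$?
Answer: $\frac{161}{5209} \approx 0.030908$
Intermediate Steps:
$s{\left(N \right)} = -4 + \frac{1}{1 + N}$
$M{\left(W,b \right)} = \frac{23}{2}$ ($M{\left(W,b \right)} = \frac{7}{2} + \frac{1}{2} \cdot 16 = \frac{7}{2} + 8 = \frac{23}{2}$)
$J{\left(E \right)} = - 98 E$ ($J{\left(E \right)} = - 7 \cdot 7 \left(E + E\right) = - 7 \cdot 7 \cdot 2 E = - 7 \cdot 14 E = - 98 E$)
$\frac{J{\left(M{\left(s{\left(1 \right)},-15 \right)} \right)}}{-36463} = \frac{\left(-98\right) \frac{23}{2}}{-36463} = \left(-1127\right) \left(- \frac{1}{36463}\right) = \frac{161}{5209}$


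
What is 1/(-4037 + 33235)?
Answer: 1/29198 ≈ 3.4249e-5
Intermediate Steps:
1/(-4037 + 33235) = 1/29198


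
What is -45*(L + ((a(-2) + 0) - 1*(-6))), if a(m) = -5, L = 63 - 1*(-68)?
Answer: -5940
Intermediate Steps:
L = 131 (L = 63 + 68 = 131)
-45*(L + ((a(-2) + 0) - 1*(-6))) = -45*(131 + ((-5 + 0) - 1*(-6))) = -45*(131 + (-5 + 6)) = -45*(131 + 1) = -45*132 = -1*5940 = -5940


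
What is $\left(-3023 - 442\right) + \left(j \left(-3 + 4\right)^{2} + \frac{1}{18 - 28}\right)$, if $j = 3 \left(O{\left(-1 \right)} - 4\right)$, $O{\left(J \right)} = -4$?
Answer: $- \frac{34891}{10} \approx -3489.1$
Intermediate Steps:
$j = -24$ ($j = 3 \left(-4 - 4\right) = 3 \left(-8\right) = -24$)
$\left(-3023 - 442\right) + \left(j \left(-3 + 4\right)^{2} + \frac{1}{18 - 28}\right) = \left(-3023 - 442\right) + \left(- 24 \left(-3 + 4\right)^{2} + \frac{1}{18 - 28}\right) = -3465 + \left(- 24 \cdot 1^{2} + \frac{1}{-10}\right) = -3465 - \frac{241}{10} = - \frac{34891}{10}$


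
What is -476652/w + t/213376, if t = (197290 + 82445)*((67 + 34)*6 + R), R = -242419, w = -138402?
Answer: -141847003385363/447449472 ≈ -3.1701e+5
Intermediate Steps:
t = -67643559555 (t = (197290 + 82445)*((67 + 34)*6 - 242419) = 279735*(101*6 - 242419) = 279735*(606 - 242419) = 279735*(-241813) = -67643559555)
-476652/w + t/213376 = -476652/(-138402) - 67643559555/213376 = -476652*(-1/138402) - 67643559555*1/213376 = 7222/2097 - 67643559555/213376 = -141847003385363/447449472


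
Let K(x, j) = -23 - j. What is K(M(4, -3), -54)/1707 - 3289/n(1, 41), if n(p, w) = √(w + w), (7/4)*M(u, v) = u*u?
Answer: 31/1707 - 3289*√82/82 ≈ -363.19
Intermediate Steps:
M(u, v) = 4*u²/7 (M(u, v) = 4*(u*u)/7 = 4*u²/7)
n(p, w) = √2*√w (n(p, w) = √(2*w) = √2*√w)
K(M(4, -3), -54)/1707 - 3289/n(1, 41) = (-23 - 1*(-54))/1707 - 3289*√82/82 = (-23 + 54)*(1/1707) - 3289*√82/82 = 31*(1/1707) - 3289*√82/82 = 31/1707 - 3289*√82/82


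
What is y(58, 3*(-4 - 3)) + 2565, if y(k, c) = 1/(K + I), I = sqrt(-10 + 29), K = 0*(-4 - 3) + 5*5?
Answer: 1554415/606 - sqrt(19)/606 ≈ 2565.0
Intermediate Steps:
K = 25 (K = 0*(-7) + 25 = 0 + 25 = 25)
I = sqrt(19) ≈ 4.3589
y(k, c) = 1/(25 + sqrt(19))
y(58, 3*(-4 - 3)) + 2565 = (25/606 - sqrt(19)/606) + 2565 = 1554415/606 - sqrt(19)/606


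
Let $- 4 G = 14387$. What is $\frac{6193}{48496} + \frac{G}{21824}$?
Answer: $- \frac{9817989}{264594176} \approx -0.037106$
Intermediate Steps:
$G = - \frac{14387}{4}$ ($G = \left(- \frac{1}{4}\right) 14387 = - \frac{14387}{4} \approx -3596.8$)
$\frac{6193}{48496} + \frac{G}{21824} = \frac{6193}{48496} - \frac{14387}{4 \cdot 21824} = 6193 \cdot \frac{1}{48496} - \frac{14387}{87296} = \frac{6193}{48496} - \frac{14387}{87296} = - \frac{9817989}{264594176}$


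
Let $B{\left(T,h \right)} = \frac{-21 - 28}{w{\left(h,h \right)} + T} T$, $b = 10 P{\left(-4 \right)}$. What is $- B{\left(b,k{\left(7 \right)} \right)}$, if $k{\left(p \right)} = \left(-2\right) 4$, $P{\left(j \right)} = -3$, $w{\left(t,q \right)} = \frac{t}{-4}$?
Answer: $\frac{105}{2} \approx 52.5$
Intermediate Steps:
$w{\left(t,q \right)} = - \frac{t}{4}$ ($w{\left(t,q \right)} = t \left(- \frac{1}{4}\right) = - \frac{t}{4}$)
$k{\left(p \right)} = -8$
$b = -30$ ($b = 10 \left(-3\right) = -30$)
$B{\left(T,h \right)} = - \frac{49 T}{T - \frac{h}{4}}$ ($B{\left(T,h \right)} = \frac{-21 - 28}{- \frac{h}{4} + T} T = - \frac{49}{T - \frac{h}{4}} T = - \frac{49 T}{T - \frac{h}{4}}$)
$- B{\left(b,k{\left(7 \right)} \right)} = - \frac{196 \left(-30\right)}{-8 - -120} = - \frac{196 \left(-30\right)}{-8 + 120} = - \frac{196 \left(-30\right)}{112} = \left(-1\right) \left(- \frac{105}{2}\right) = \frac{105}{2}$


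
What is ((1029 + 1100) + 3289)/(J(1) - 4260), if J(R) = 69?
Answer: -1806/1397 ≈ -1.2928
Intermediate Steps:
((1029 + 1100) + 3289)/(J(1) - 4260) = ((1029 + 1100) + 3289)/(69 - 4260) = (2129 + 3289)/(-4191) = 5418*(-1/4191) = -1806/1397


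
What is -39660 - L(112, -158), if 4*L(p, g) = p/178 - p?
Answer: -3527262/89 ≈ -39632.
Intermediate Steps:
L(p, g) = -177*p/712 (L(p, g) = (p/178 - p)/4 = (-177*p/178)/4 = -177*p/712)
-39660 - L(112, -158) = -39660 - (-177)*112/712 = -39660 - 1*(-2478/89) = -39660 + 2478/89 = -3527262/89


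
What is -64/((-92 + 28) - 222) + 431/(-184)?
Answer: -55745/26312 ≈ -2.1186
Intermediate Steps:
-64/((-92 + 28) - 222) + 431/(-184) = -64/(-64 - 222) + 431*(-1/184) = -64/(-286) - 431/184 = -64*(-1/286) - 431/184 = 32/143 - 431/184 = -55745/26312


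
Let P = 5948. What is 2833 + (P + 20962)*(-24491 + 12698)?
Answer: -317346797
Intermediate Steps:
2833 + (P + 20962)*(-24491 + 12698) = 2833 + (5948 + 20962)*(-24491 + 12698) = 2833 + 26910*(-11793) = 2833 - 317349630 = -317346797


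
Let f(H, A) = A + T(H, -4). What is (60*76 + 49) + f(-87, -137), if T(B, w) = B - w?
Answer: 4389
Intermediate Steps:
f(H, A) = 4 + A + H (f(H, A) = A + (H - 1*(-4)) = A + (H + 4) = A + (4 + H) = 4 + A + H)
(60*76 + 49) + f(-87, -137) = (60*76 + 49) + (4 - 137 - 87) = (4560 + 49) - 220 = 4609 - 220 = 4389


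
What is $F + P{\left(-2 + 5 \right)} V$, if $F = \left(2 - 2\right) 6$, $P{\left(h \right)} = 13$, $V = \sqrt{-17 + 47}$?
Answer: $13 \sqrt{30} \approx 71.204$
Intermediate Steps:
$V = \sqrt{30} \approx 5.4772$
$F = 0$ ($F = 0 \cdot 6 = 0$)
$F + P{\left(-2 + 5 \right)} V = 0 + 13 \sqrt{30} = 13 \sqrt{30}$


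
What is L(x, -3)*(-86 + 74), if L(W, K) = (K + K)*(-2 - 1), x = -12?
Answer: -216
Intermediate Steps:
L(W, K) = -6*K (L(W, K) = (2*K)*(-3) = -6*K)
L(x, -3)*(-86 + 74) = (-6*(-3))*(-86 + 74) = 18*(-12) = -216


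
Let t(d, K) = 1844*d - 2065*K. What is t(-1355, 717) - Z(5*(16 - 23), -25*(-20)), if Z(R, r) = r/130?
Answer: -51729975/13 ≈ -3.9792e+6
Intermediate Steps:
t(d, K) = -2065*K + 1844*d
Z(R, r) = r/130 (Z(R, r) = r*(1/130) = r/130)
t(-1355, 717) - Z(5*(16 - 23), -25*(-20)) = (-2065*717 + 1844*(-1355)) - (-25*(-20))/130 = (-1480605 - 2498620) - 500/130 = -3979225 - 1*50/13 = -3979225 - 50/13 = -51729975/13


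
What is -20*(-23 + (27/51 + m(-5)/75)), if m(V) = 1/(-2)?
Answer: 114634/255 ≈ 449.54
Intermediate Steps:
m(V) = -1/2
-20*(-23 + (27/51 + m(-5)/75)) = -20*(-23 + (27/51 - 1/2/75)) = -20*(-23 + (27*(1/51) - 1/2*1/75)) = -20*(-23 + (9/17 - 1/150)) = -20*(-23 + 1333/2550) = -20*(-57317/2550) = 114634/255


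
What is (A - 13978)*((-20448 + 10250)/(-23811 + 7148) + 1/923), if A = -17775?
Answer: -299412278001/15379949 ≈ -19468.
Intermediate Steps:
(A - 13978)*((-20448 + 10250)/(-23811 + 7148) + 1/923) = (-17775 - 13978)*((-20448 + 10250)/(-23811 + 7148) + 1/923) = -31753*(-10198/(-16663) + 1/923) = -31753*(-10198*(-1/16663) + 1/923) = -31753*(10198/16663 + 1/923) = -31753*9429417/15379949 = -299412278001/15379949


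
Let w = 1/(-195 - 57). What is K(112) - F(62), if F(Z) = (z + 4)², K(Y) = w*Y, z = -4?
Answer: -4/9 ≈ -0.44444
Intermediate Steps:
w = -1/252 (w = 1/(-252) = -1/252 ≈ -0.0039683)
K(Y) = -Y/252
F(Z) = 0 (F(Z) = (-4 + 4)² = 0² = 0)
K(112) - F(62) = -1/252*112 - 1*0 = -4/9 + 0 = -4/9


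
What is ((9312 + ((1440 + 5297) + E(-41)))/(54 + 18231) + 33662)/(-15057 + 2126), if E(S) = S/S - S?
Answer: -615525761/236443335 ≈ -2.6033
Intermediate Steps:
E(S) = 1 - S
((9312 + ((1440 + 5297) + E(-41)))/(54 + 18231) + 33662)/(-15057 + 2126) = ((9312 + ((1440 + 5297) + (1 - 1*(-41))))/(54 + 18231) + 33662)/(-15057 + 2126) = ((9312 + (6737 + (1 + 41)))/18285 + 33662)/(-12931) = ((9312 + (6737 + 42))*(1/18285) + 33662)*(-1/12931) = ((9312 + 6779)*(1/18285) + 33662)*(-1/12931) = (16091*(1/18285) + 33662)*(-1/12931) = (16091/18285 + 33662)*(-1/12931) = (615525761/18285)*(-1/12931) = -615525761/236443335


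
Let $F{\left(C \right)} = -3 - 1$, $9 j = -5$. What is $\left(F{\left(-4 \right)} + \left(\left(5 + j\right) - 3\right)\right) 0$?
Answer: $0$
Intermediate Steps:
$j = - \frac{5}{9}$ ($j = \frac{1}{9} \left(-5\right) = - \frac{5}{9} \approx -0.55556$)
$F{\left(C \right)} = -4$
$\left(F{\left(-4 \right)} + \left(\left(5 + j\right) - 3\right)\right) 0 = \left(-4 + \left(\left(5 - \frac{5}{9}\right) - 3\right)\right) 0 = \left(-4 + \left(\frac{40}{9} - 3\right)\right) 0 = \left(-4 + \frac{13}{9}\right) 0 = \left(- \frac{23}{9}\right) 0 = 0$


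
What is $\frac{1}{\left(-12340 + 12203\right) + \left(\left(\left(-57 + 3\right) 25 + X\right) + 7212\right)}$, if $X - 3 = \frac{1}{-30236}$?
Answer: $\frac{30236}{173191807} \approx 0.00017458$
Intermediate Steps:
$X = \frac{90707}{30236}$ ($X = 3 + \frac{1}{-30236} = 3 - \frac{1}{30236} = \frac{90707}{30236} \approx 3.0$)
$\frac{1}{\left(-12340 + 12203\right) + \left(\left(\left(-57 + 3\right) 25 + X\right) + 7212\right)} = \frac{1}{\left(-12340 + 12203\right) + \left(\left(\left(-57 + 3\right) 25 + \frac{90707}{30236}\right) + 7212\right)} = \frac{1}{-137 + \left(\left(\left(-54\right) 25 + \frac{90707}{30236}\right) + 7212\right)} = \frac{1}{-137 + \left(\left(-1350 + \frac{90707}{30236}\right) + 7212\right)} = \frac{1}{-137 + \left(- \frac{40727893}{30236} + 7212\right)} = \frac{1}{-137 + \frac{177334139}{30236}} = \frac{1}{\frac{173191807}{30236}} = \frac{30236}{173191807}$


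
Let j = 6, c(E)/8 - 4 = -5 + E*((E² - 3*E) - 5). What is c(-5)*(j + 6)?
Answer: -16896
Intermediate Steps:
c(E) = -8 + 8*E*(-5 + E² - 3*E) (c(E) = 32 + 8*(-5 + E*((E² - 3*E) - 5)) = 32 + 8*(-5 + E*(-5 + E² - 3*E)) = 32 + (-40 + 8*E*(-5 + E² - 3*E)) = -8 + 8*E*(-5 + E² - 3*E))
c(-5)*(j + 6) = (-8 - 40*(-5) - 24*(-5)² + 8*(-5)³)*(6 + 6) = (-8 + 200 - 24*25 + 8*(-125))*12 = (-8 + 200 - 600 - 1000)*12 = -1408*12 = -16896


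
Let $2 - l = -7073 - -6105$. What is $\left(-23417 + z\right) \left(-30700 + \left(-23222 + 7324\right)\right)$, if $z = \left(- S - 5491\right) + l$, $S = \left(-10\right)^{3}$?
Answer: $1255256924$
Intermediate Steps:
$l = 970$ ($l = 2 - \left(-7073 - -6105\right) = 2 - \left(-7073 + 6105\right) = 2 - -968 = 2 + 968 = 970$)
$S = -1000$
$z = -3521$ ($z = \left(\left(-1\right) \left(-1000\right) - 5491\right) + 970 = \left(1000 - 5491\right) + 970 = -4491 + 970 = -3521$)
$\left(-23417 + z\right) \left(-30700 + \left(-23222 + 7324\right)\right) = \left(-23417 - 3521\right) \left(-30700 + \left(-23222 + 7324\right)\right) = - 26938 \left(-30700 - 15898\right) = \left(-26938\right) \left(-46598\right) = 1255256924$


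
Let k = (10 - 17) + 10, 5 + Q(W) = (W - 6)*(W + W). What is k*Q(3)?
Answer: -69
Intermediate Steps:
Q(W) = -5 + 2*W*(-6 + W) (Q(W) = -5 + (W - 6)*(W + W) = -5 + (-6 + W)*(2*W) = -5 + 2*W*(-6 + W))
k = 3 (k = -7 + 10 = 3)
k*Q(3) = 3*(-5 - 12*3 + 2*3**2) = 3*(-5 - 36 + 2*9) = 3*(-5 - 36 + 18) = 3*(-23) = -69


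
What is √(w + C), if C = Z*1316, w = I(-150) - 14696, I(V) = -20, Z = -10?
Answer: 2*I*√6969 ≈ 166.96*I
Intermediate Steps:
w = -14716 (w = -20 - 14696 = -14716)
C = -13160 (C = -10*1316 = -13160)
√(w + C) = √(-14716 - 13160) = √(-27876) = 2*I*√6969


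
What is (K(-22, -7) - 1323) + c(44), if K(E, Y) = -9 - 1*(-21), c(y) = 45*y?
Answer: 669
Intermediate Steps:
K(E, Y) = 12 (K(E, Y) = -9 + 21 = 12)
(K(-22, -7) - 1323) + c(44) = (12 - 1323) + 45*44 = -1311 + 1980 = 669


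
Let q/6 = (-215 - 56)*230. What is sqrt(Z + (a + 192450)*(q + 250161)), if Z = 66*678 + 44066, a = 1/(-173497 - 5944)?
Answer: 11*I*sqrt(6341055878844074197)/179441 ≈ 1.5437e+5*I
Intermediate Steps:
q = -373980 (q = 6*((-215 - 56)*230) = 6*(-271*230) = 6*(-62330) = -373980)
a = -1/179441 (a = 1/(-179441) = -1/179441 ≈ -5.5729e-6)
Z = 88814 (Z = 44748 + 44066 = 88814)
sqrt(Z + (a + 192450)*(q + 250161)) = sqrt(88814 + (-1/179441 + 192450)*(-373980 + 250161)) = sqrt(88814 + (34533420449/179441)*(-123819)) = sqrt(88814 - 4275893586574731/179441) = sqrt(-4275877649701757/179441) = 11*I*sqrt(6341055878844074197)/179441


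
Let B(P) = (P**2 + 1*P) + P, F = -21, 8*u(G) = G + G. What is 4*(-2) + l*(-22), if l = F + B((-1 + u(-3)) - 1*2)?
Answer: 2477/8 ≈ 309.63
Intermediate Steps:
u(G) = G/4 (u(G) = (G + G)/8 = (2*G)/8 = G/4)
B(P) = P**2 + 2*P (B(P) = (P**2 + P) + P = (P + P**2) + P = P**2 + 2*P)
l = -231/16 (l = -21 + ((-1 + (1/4)*(-3)) - 1*2)*(2 + ((-1 + (1/4)*(-3)) - 1*2)) = -21 + ((-1 - 3/4) - 2)*(2 + ((-1 - 3/4) - 2)) = -21 + (-7/4 - 2)*(2 + (-7/4 - 2)) = -21 - 15*(2 - 15/4)/4 = -21 - 15/4*(-7/4) = -21 + 105/16 = -231/16 ≈ -14.438)
4*(-2) + l*(-22) = 4*(-2) - 231/16*(-22) = -8 + 2541/8 = 2477/8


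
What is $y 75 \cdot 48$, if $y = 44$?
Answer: $158400$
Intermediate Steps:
$y 75 \cdot 48 = 44 \cdot 75 \cdot 48 = 3300 \cdot 48 = 158400$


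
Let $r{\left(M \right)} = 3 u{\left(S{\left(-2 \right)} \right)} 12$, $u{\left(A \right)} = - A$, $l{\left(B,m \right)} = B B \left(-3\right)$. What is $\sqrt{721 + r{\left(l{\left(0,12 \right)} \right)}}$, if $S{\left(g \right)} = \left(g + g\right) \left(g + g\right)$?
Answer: $\sqrt{145} \approx 12.042$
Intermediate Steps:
$S{\left(g \right)} = 4 g^{2}$ ($S{\left(g \right)} = 2 g 2 g = 4 g^{2}$)
$l{\left(B,m \right)} = - 3 B^{2}$ ($l{\left(B,m \right)} = B^{2} \left(-3\right) = - 3 B^{2}$)
$r{\left(M \right)} = -576$ ($r{\left(M \right)} = 3 \left(- 4 \left(-2\right)^{2}\right) 12 = 3 \left(- 4 \cdot 4\right) 12 = 3 \left(\left(-1\right) 16\right) 12 = 3 \left(-16\right) 12 = \left(-48\right) 12 = -576$)
$\sqrt{721 + r{\left(l{\left(0,12 \right)} \right)}} = \sqrt{721 - 576} = \sqrt{145}$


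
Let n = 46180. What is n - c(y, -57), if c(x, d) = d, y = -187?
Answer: 46237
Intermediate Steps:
n - c(y, -57) = 46180 - 1*(-57) = 46180 + 57 = 46237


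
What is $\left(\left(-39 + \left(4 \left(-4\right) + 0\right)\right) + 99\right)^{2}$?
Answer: $1936$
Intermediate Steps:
$\left(\left(-39 + \left(4 \left(-4\right) + 0\right)\right) + 99\right)^{2} = \left(\left(-39 + \left(-16 + 0\right)\right) + 99\right)^{2} = \left(\left(-39 - 16\right) + 99\right)^{2} = \left(-55 + 99\right)^{2} = 44^{2} = 1936$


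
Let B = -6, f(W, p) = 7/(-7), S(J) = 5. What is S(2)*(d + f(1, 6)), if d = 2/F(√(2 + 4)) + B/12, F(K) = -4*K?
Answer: -15/2 - 5*√6/12 ≈ -8.5206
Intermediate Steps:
f(W, p) = -1 (f(W, p) = 7*(-⅐) = -1)
d = -½ - √6/12 (d = 2/((-4*√(2 + 4))) - 6/12 = 2/((-4*√6)) - 6*1/12 = 2*(-√6/24) - ½ = -√6/12 - ½ = -½ - √6/12 ≈ -0.70412)
S(2)*(d + f(1, 6)) = 5*((-½ - √6/12) - 1) = 5*(-3/2 - √6/12) = -15/2 - 5*√6/12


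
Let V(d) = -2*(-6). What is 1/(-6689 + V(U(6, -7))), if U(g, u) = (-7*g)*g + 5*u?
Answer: -1/6677 ≈ -0.00014977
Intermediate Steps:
U(g, u) = -7*g**2 + 5*u
V(d) = 12
1/(-6689 + V(U(6, -7))) = 1/(-6689 + 12) = 1/(-6677) = -1/6677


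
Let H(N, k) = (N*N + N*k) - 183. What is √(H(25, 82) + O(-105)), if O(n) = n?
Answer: √2387 ≈ 48.857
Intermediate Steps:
H(N, k) = -183 + N² + N*k (H(N, k) = (N² + N*k) - 183 = -183 + N² + N*k)
√(H(25, 82) + O(-105)) = √((-183 + 25² + 25*82) - 105) = √((-183 + 625 + 2050) - 105) = √(2492 - 105) = √2387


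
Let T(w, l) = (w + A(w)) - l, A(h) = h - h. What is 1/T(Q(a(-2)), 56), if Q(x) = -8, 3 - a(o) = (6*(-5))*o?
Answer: -1/64 ≈ -0.015625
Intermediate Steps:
A(h) = 0
a(o) = 3 + 30*o (a(o) = 3 - 6*(-5)*o = 3 - (-30)*o = 3 + 30*o)
T(w, l) = w - l (T(w, l) = (w + 0) - l = w - l)
1/T(Q(a(-2)), 56) = 1/(-8 - 1*56) = 1/(-8 - 56) = 1/(-64) = -1/64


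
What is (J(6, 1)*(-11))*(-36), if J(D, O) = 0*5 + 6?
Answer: 2376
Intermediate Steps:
J(D, O) = 6 (J(D, O) = 0 + 6 = 6)
(J(6, 1)*(-11))*(-36) = (6*(-11))*(-36) = -66*(-36) = 2376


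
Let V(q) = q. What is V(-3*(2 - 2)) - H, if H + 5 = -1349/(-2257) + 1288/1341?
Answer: 10417160/3026637 ≈ 3.4418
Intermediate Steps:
H = -10417160/3026637 (H = -5 + (-1349/(-2257) + 1288/1341) = -5 + (-1349*(-1/2257) + 1288*(1/1341)) = -5 + (1349/2257 + 1288/1341) = -5 + 4716025/3026637 = -10417160/3026637 ≈ -3.4418)
V(-3*(2 - 2)) - H = -3*(2 - 2) - 1*(-10417160/3026637) = -3*0 + 10417160/3026637 = 0 + 10417160/3026637 = 10417160/3026637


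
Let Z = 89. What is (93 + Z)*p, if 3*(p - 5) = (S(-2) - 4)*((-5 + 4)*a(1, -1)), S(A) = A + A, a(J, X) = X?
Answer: 1274/3 ≈ 424.67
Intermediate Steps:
S(A) = 2*A
p = 7/3 (p = 5 + ((2*(-2) - 4)*((-5 + 4)*(-1)))/3 = 5 + ((-4 - 4)*(-1*(-1)))/3 = 5 + (-8*1)/3 = 5 + (⅓)*(-8) = 5 - 8/3 = 7/3 ≈ 2.3333)
(93 + Z)*p = (93 + 89)*(7/3) = 182*(7/3) = 1274/3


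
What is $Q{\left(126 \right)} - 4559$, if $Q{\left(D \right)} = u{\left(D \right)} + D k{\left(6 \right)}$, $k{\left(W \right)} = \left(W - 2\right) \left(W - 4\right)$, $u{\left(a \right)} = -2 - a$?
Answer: $-3679$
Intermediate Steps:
$k{\left(W \right)} = \left(-4 + W\right) \left(-2 + W\right)$ ($k{\left(W \right)} = \left(-2 + W\right) \left(-4 + W\right) = \left(-4 + W\right) \left(-2 + W\right)$)
$Q{\left(D \right)} = -2 + 7 D$ ($Q{\left(D \right)} = \left(-2 - D\right) + D \left(8 + 6^{2} - 36\right) = \left(-2 - D\right) + D \left(8 + 36 - 36\right) = \left(-2 - D\right) + D 8 = \left(-2 - D\right) + 8 D = -2 + 7 D$)
$Q{\left(126 \right)} - 4559 = \left(-2 + 7 \cdot 126\right) - 4559 = \left(-2 + 882\right) - 4559 = 880 - 4559 = -3679$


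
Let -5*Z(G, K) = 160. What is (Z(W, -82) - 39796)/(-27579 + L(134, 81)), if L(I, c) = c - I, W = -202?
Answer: 9957/6908 ≈ 1.4414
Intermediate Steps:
Z(G, K) = -32 (Z(G, K) = -1/5*160 = -32)
(Z(W, -82) - 39796)/(-27579 + L(134, 81)) = (-32 - 39796)/(-27579 + (81 - 1*134)) = -39828/(-27579 + (81 - 134)) = -39828/(-27579 - 53) = -39828/(-27632) = -39828*(-1/27632) = 9957/6908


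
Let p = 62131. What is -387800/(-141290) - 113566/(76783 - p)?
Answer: -518184727/103509054 ≈ -5.0062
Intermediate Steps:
-387800/(-141290) - 113566/(76783 - p) = -387800/(-141290) - 113566/(76783 - 1*62131) = -387800*(-1/141290) - 113566/(76783 - 62131) = 38780/14129 - 113566/14652 = 38780/14129 - 113566*1/14652 = 38780/14129 - 56783/7326 = -518184727/103509054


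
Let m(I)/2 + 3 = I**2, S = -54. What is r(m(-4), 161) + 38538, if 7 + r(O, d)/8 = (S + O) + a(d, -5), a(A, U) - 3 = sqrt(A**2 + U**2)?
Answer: 38282 + 8*sqrt(25946) ≈ 39571.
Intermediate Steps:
m(I) = -6 + 2*I**2
a(A, U) = 3 + sqrt(A**2 + U**2)
r(O, d) = -464 + 8*O + 8*sqrt(25 + d**2) (r(O, d) = -56 + 8*((-54 + O) + (3 + sqrt(d**2 + (-5)**2))) = -56 + 8*((-54 + O) + (3 + sqrt(d**2 + 25))) = -56 + 8*((-54 + O) + (3 + sqrt(25 + d**2))) = -56 + 8*(-51 + O + sqrt(25 + d**2)) = -56 + (-408 + 8*O + 8*sqrt(25 + d**2)) = -464 + 8*O + 8*sqrt(25 + d**2))
r(m(-4), 161) + 38538 = (-464 + 8*(-6 + 2*(-4)**2) + 8*sqrt(25 + 161**2)) + 38538 = (-464 + 8*(-6 + 2*16) + 8*sqrt(25 + 25921)) + 38538 = (-464 + 8*(-6 + 32) + 8*sqrt(25946)) + 38538 = (-464 + 8*26 + 8*sqrt(25946)) + 38538 = (-464 + 208 + 8*sqrt(25946)) + 38538 = (-256 + 8*sqrt(25946)) + 38538 = 38282 + 8*sqrt(25946)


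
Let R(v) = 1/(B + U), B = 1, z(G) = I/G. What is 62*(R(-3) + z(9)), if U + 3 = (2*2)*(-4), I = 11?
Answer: 217/3 ≈ 72.333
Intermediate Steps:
z(G) = 11/G
U = -19 (U = -3 + (2*2)*(-4) = -3 + 4*(-4) = -3 - 16 = -19)
R(v) = -1/18 (R(v) = 1/(1 - 19) = 1/(-18) = -1/18)
62*(R(-3) + z(9)) = 62*(-1/18 + 11/9) = 62*(7/6) = 217/3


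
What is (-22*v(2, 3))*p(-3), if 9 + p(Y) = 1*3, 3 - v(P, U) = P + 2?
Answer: -132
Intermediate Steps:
v(P, U) = 1 - P (v(P, U) = 3 - (P + 2) = 3 - (2 + P) = 3 + (-2 - P) = 1 - P)
p(Y) = -6 (p(Y) = -9 + 1*3 = -9 + 3 = -6)
(-22*v(2, 3))*p(-3) = -22*(1 - 1*2)*(-6) = -22*(1 - 2)*(-6) = -22*(-1)*(-6) = 22*(-6) = -132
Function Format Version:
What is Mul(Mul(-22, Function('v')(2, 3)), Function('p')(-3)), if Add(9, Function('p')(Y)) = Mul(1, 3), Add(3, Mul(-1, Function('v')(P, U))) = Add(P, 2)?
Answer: -132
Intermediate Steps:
Function('v')(P, U) = Add(1, Mul(-1, P)) (Function('v')(P, U) = Add(3, Mul(-1, Add(P, 2))) = Add(3, Mul(-1, Add(2, P))) = Add(3, Add(-2, Mul(-1, P))) = Add(1, Mul(-1, P)))
Function('p')(Y) = -6 (Function('p')(Y) = Add(-9, Mul(1, 3)) = Add(-9, 3) = -6)
Mul(Mul(-22, Function('v')(2, 3)), Function('p')(-3)) = Mul(Mul(-22, Add(1, Mul(-1, 2))), -6) = Mul(Mul(-22, Add(1, -2)), -6) = Mul(Mul(-22, -1), -6) = Mul(22, -6) = -132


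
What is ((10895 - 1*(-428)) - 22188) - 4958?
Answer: -15823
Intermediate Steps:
((10895 - 1*(-428)) - 22188) - 4958 = ((10895 + 428) - 22188) - 4958 = (11323 - 22188) - 4958 = -10865 - 4958 = -15823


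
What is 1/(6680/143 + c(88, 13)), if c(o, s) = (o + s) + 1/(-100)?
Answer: 14300/2112157 ≈ 0.0067703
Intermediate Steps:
c(o, s) = -1/100 + o + s (c(o, s) = (o + s) - 1/100 = -1/100 + o + s)
1/(6680/143 + c(88, 13)) = 1/(6680/143 + (-1/100 + 88 + 13)) = 1/(6680*(1/143) + 10099/100) = 1/(6680/143 + 10099/100) = 1/(2112157/14300) = 14300/2112157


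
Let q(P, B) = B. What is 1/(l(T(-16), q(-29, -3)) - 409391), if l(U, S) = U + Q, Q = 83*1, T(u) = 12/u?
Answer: -4/1637235 ≈ -2.4431e-6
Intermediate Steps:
Q = 83
l(U, S) = 83 + U (l(U, S) = U + 83 = 83 + U)
1/(l(T(-16), q(-29, -3)) - 409391) = 1/((83 + 12/(-16)) - 409391) = 1/((83 + 12*(-1/16)) - 409391) = 1/((83 - 3/4) - 409391) = 1/(329/4 - 409391) = 1/(-1637235/4) = -4/1637235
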